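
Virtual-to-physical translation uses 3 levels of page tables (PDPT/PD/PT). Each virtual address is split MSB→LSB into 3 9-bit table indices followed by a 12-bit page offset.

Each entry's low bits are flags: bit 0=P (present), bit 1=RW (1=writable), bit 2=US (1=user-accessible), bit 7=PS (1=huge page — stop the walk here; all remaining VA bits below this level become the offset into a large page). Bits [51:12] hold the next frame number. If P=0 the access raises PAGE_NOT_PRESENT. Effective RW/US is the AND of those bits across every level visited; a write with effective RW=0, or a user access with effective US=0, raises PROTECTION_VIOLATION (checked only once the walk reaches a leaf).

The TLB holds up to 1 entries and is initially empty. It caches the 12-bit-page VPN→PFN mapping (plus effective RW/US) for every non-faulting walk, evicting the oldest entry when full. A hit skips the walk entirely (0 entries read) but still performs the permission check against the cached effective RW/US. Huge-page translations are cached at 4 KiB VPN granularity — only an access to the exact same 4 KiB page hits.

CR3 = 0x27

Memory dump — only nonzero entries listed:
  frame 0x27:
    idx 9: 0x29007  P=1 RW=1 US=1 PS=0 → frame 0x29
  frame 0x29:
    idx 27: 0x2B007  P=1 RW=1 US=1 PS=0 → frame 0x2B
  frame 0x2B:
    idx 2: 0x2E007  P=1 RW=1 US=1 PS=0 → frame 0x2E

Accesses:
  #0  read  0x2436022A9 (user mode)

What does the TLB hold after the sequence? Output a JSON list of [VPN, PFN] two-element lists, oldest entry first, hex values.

Trace:
#0 VA=0x2436022A9 (r,user):
  lvl0: tbl 0x27, slot 9 ⇒ 0x29007 (P1/RW1/US1/PS0)
  lvl1: tbl 0x29, slot 27 ⇒ 0x2B007 (P1/RW1/US1/PS0)
  lvl2: tbl 0x2B, slot 2 ⇒ 0x2E007 (P1/RW1/US1/PS0)
  → PA=0x2E2A9  (3 entries read)

TLB: [["0x243602", "0x2E"]]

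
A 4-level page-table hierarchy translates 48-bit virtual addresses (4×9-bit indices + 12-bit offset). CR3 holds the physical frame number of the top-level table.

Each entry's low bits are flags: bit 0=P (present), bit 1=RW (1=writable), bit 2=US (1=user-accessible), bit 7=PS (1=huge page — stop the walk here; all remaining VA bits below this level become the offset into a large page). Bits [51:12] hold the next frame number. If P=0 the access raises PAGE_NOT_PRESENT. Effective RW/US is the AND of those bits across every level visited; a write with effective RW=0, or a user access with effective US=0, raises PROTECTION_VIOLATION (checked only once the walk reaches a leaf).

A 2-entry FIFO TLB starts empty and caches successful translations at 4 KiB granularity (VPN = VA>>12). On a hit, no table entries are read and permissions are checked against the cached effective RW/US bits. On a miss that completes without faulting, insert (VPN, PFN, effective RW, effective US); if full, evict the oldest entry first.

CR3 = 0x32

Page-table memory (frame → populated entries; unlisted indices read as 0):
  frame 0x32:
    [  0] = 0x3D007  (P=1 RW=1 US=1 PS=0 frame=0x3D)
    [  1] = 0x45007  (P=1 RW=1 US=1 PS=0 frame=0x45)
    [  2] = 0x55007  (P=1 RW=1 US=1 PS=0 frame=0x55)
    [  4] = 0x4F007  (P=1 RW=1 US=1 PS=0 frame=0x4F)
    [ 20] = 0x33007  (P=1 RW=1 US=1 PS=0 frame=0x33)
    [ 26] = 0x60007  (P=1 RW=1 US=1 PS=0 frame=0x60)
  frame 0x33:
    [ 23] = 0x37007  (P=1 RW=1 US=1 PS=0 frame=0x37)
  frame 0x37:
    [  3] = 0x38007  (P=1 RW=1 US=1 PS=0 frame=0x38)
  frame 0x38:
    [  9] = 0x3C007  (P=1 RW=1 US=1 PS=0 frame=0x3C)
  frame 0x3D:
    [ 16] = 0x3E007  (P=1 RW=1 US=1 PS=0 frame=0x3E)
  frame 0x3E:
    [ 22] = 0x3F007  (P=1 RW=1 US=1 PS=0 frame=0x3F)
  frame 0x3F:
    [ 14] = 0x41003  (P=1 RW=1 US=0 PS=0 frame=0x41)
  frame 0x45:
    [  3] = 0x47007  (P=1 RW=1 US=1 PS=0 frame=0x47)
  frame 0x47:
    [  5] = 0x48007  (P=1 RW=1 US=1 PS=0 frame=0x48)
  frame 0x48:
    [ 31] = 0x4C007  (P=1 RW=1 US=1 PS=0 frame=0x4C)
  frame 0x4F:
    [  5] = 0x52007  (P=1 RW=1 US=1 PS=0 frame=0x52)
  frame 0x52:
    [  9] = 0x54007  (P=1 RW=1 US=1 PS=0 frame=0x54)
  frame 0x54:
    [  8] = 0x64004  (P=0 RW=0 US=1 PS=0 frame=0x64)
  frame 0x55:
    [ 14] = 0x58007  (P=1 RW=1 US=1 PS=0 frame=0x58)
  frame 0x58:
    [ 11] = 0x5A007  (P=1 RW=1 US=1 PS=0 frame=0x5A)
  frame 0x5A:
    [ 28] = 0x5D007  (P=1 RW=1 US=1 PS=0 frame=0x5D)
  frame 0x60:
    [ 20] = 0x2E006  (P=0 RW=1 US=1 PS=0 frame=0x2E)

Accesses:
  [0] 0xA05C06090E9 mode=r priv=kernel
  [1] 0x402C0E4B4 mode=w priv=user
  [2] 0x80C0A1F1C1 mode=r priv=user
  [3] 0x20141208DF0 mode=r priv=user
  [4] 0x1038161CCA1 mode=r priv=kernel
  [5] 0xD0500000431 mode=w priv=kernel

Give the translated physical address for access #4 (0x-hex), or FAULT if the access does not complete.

Per-access translation:
#0 VA=0xA05C06090E9 (r,kernel):
  [0] read 0x32 idx=20: raw=0x33007 flags P=1 W=1 U=1 S=0
  [1] read 0x33 idx=23: raw=0x37007 flags P=1 W=1 U=1 S=0
  [2] read 0x37 idx=3: raw=0x38007 flags P=1 W=1 U=1 S=0
  [3] read 0x38 idx=9: raw=0x3C007 flags P=1 W=1 U=1 S=0
  ⇒ phys 0x3C0E9  [4 reads]
#1 VA=0x402C0E4B4 (w,user):
  [0] read 0x32 idx=0: raw=0x3D007 flags P=1 W=1 U=1 S=0
  [1] read 0x3D idx=16: raw=0x3E007 flags P=1 W=1 U=1 S=0
  [2] read 0x3E idx=22: raw=0x3F007 flags P=1 W=1 U=1 S=0
  [3] read 0x3F idx=14: raw=0x41003 flags P=1 W=1 U=0 S=0
  → PROTECTION_VIOLATION  (4 entries read)
#2 VA=0x80C0A1F1C1 (r,user):
  [0] read 0x32 idx=1: raw=0x45007 flags P=1 W=1 U=1 S=0
  [1] read 0x45 idx=3: raw=0x47007 flags P=1 W=1 U=1 S=0
  [2] read 0x47 idx=5: raw=0x48007 flags P=1 W=1 U=1 S=0
  [3] read 0x48 idx=31: raw=0x4C007 flags P=1 W=1 U=1 S=0
  ⇒ phys 0x4C1C1  [4 reads]
#3 VA=0x20141208DF0 (r,user):
  [0] read 0x32 idx=4: raw=0x4F007 flags P=1 W=1 U=1 S=0
  [1] read 0x4F idx=5: raw=0x52007 flags P=1 W=1 U=1 S=0
  [2] read 0x52 idx=9: raw=0x54007 flags P=1 W=1 U=1 S=0
  [3] read 0x54 idx=8: raw=0x64004 flags P=0 W=0 U=1 S=0
  → PAGE_NOT_PRESENT  (4 entries read)
#4 VA=0x1038161CCA1 (r,kernel):
  [0] read 0x32 idx=2: raw=0x55007 flags P=1 W=1 U=1 S=0
  [1] read 0x55 idx=14: raw=0x58007 flags P=1 W=1 U=1 S=0
  [2] read 0x58 idx=11: raw=0x5A007 flags P=1 W=1 U=1 S=0
  [3] read 0x5A idx=28: raw=0x5D007 flags P=1 W=1 U=1 S=0
  ⇒ phys 0x5DCA1  [4 reads]
#5 VA=0xD0500000431 (w,kernel):
  [0] read 0x32 idx=26: raw=0x60007 flags P=1 W=1 U=1 S=0
  [1] read 0x60 idx=20: raw=0x2E006 flags P=0 W=1 U=1 S=0
  → PAGE_NOT_PRESENT  (2 entries read)

Access #4 PA: 0x5DCA1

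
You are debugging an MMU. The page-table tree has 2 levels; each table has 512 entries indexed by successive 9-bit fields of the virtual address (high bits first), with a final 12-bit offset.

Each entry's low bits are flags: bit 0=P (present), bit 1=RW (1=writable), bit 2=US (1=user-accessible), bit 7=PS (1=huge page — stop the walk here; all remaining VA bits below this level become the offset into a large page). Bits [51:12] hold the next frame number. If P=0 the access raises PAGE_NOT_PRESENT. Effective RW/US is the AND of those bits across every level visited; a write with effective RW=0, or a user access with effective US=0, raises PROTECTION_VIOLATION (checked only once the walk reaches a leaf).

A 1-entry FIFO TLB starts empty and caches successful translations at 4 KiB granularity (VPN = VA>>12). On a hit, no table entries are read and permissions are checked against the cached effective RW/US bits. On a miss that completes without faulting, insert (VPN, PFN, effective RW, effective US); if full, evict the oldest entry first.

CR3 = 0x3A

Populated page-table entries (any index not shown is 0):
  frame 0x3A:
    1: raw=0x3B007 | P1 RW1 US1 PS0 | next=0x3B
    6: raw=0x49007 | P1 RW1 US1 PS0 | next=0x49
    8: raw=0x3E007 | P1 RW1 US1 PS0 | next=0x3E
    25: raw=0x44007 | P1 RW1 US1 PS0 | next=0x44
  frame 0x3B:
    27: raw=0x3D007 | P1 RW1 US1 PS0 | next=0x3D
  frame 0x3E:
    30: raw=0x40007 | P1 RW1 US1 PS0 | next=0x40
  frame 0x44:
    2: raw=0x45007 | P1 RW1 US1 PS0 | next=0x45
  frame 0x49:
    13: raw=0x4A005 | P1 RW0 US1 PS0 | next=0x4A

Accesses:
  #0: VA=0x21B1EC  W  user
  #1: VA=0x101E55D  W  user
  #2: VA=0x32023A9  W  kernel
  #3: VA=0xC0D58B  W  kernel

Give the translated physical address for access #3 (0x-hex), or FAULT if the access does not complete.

Per-access translation:
#0 VA=0x21B1EC (w,user):
  L0 @0x3A[1] → 0x3B007  P=1,RW=1,US=1,PS=0
  L1 @0x3B[27] → 0x3D007  P=1,RW=1,US=1,PS=0
  ✓ 0x3D1EC  — 2 lookups
#1 VA=0x101E55D (w,user):
  L0 @0x3A[8] → 0x3E007  P=1,RW=1,US=1,PS=0
  L1 @0x3E[30] → 0x40007  P=1,RW=1,US=1,PS=0
  ✓ 0x4055D  — 2 lookups
#2 VA=0x32023A9 (w,kernel):
  L0 @0x3A[25] → 0x44007  P=1,RW=1,US=1,PS=0
  L1 @0x44[2] → 0x45007  P=1,RW=1,US=1,PS=0
  ✓ 0x453A9  — 2 lookups
#3 VA=0xC0D58B (w,kernel):
  L0 @0x3A[6] → 0x49007  P=1,RW=1,US=1,PS=0
  L1 @0x49[13] → 0x4A005  P=1,RW=0,US=1,PS=0
  → PROTECTION_VIOLATION  (2 entries read)

Access #3 PA: FAULT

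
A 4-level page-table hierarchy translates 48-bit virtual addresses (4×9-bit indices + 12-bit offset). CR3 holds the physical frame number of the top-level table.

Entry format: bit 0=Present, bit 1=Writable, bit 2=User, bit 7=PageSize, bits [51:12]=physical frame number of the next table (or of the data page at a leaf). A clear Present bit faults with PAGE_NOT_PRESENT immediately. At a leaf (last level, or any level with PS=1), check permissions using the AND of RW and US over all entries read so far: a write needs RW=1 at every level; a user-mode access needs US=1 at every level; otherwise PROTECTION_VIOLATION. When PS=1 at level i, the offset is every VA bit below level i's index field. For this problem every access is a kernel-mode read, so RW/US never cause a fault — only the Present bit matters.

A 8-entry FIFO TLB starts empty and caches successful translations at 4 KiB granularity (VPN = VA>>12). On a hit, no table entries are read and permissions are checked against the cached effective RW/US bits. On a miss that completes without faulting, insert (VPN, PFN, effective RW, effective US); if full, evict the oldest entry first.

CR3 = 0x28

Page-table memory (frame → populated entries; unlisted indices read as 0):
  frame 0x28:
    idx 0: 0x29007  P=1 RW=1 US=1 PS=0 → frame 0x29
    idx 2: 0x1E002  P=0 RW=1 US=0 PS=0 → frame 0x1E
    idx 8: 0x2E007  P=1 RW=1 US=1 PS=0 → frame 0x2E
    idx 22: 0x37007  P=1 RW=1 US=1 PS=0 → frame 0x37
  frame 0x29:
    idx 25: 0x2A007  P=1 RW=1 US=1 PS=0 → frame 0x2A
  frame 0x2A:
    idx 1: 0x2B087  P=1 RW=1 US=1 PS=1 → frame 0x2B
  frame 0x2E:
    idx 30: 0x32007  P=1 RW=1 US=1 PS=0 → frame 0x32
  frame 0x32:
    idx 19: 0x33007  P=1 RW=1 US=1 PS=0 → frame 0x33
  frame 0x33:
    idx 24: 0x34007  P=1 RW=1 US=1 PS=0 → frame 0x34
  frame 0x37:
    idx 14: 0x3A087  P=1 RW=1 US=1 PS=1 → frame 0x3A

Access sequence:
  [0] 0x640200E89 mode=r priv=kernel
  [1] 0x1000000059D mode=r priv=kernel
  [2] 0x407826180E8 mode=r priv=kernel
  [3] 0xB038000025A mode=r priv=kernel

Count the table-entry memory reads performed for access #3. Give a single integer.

Walk each access:
#0 VA=0x640200E89 (r,kernel):
  L0: frame=0x28 idx=0 entry=0x29007 [P=1 RW=1 US=1 PS=0]
  L1: frame=0x29 idx=25 entry=0x2A007 [P=1 RW=1 US=1 PS=0]
  L2: frame=0x2A idx=1 entry=0x2B087 [P=1 RW=1 US=1 PS=1]
  ✓ 0x2BE89 (huge @L2)  — 3 lookups
#1 VA=0x1000000059D (r,kernel):
  L0: frame=0x28 idx=2 entry=0x1E002 [P=0 RW=1 US=0 PS=0]
  ⇒ fault: PAGE_NOT_PRESENT  — 1 lookups
#2 VA=0x407826180E8 (r,kernel):
  L0: frame=0x28 idx=8 entry=0x2E007 [P=1 RW=1 US=1 PS=0]
  L1: frame=0x2E idx=30 entry=0x32007 [P=1 RW=1 US=1 PS=0]
  L2: frame=0x32 idx=19 entry=0x33007 [P=1 RW=1 US=1 PS=0]
  L3: frame=0x33 idx=24 entry=0x34007 [P=1 RW=1 US=1 PS=0]
  ✓ 0x340E8  — 4 lookups
#3 VA=0xB038000025A (r,kernel):
  L0: frame=0x28 idx=22 entry=0x37007 [P=1 RW=1 US=1 PS=0]
  L1: frame=0x37 idx=14 entry=0x3A087 [P=1 RW=1 US=1 PS=1]
  ✓ 0x3A25A (huge @L1)  — 2 lookups

Entries read for #3: 2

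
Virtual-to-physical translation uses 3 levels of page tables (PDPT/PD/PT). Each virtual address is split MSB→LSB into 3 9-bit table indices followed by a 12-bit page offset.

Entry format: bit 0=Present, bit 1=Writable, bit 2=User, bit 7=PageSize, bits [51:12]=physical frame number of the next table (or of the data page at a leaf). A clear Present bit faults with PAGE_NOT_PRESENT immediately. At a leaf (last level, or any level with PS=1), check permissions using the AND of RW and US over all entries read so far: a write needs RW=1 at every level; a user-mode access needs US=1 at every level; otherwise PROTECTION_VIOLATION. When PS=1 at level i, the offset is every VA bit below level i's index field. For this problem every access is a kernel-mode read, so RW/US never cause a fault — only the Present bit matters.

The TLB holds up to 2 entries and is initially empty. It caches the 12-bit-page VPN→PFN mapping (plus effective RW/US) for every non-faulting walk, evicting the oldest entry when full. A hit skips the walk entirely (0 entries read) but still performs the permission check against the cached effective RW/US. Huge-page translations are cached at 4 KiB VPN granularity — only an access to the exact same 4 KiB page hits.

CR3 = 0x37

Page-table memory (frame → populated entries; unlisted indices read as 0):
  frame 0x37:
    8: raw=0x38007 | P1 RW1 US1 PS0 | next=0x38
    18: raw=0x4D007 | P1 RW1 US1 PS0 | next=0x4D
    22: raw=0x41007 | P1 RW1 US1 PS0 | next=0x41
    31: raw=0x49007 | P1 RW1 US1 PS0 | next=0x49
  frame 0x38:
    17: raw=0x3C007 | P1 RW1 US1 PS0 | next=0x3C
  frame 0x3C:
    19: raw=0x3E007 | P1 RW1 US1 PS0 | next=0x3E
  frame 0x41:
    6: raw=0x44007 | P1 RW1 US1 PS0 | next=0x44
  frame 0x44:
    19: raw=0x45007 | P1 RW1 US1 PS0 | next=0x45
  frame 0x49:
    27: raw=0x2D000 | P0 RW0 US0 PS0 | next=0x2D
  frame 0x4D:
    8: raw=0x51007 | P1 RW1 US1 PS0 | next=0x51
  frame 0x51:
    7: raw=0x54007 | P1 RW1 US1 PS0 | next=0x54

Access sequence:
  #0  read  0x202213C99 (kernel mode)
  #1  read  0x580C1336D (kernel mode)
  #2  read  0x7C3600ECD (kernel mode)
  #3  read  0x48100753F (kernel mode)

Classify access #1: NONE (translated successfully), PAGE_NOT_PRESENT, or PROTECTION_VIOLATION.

Walk each access:
#0 VA=0x202213C99 (r,kernel):
  L0: frame=0x37 idx=8 entry=0x38007 [P=1 RW=1 US=1 PS=0]
  L1: frame=0x38 idx=17 entry=0x3C007 [P=1 RW=1 US=1 PS=0]
  L2: frame=0x3C idx=19 entry=0x3E007 [P=1 RW=1 US=1 PS=0]
  ✓ 0x3EC99  — 3 lookups
#1 VA=0x580C1336D (r,kernel):
  L0: frame=0x37 idx=22 entry=0x41007 [P=1 RW=1 US=1 PS=0]
  L1: frame=0x41 idx=6 entry=0x44007 [P=1 RW=1 US=1 PS=0]
  L2: frame=0x44 idx=19 entry=0x45007 [P=1 RW=1 US=1 PS=0]
  ✓ 0x4536D  — 3 lookups
#2 VA=0x7C3600ECD (r,kernel):
  L0: frame=0x37 idx=31 entry=0x49007 [P=1 RW=1 US=1 PS=0]
  L1: frame=0x49 idx=27 entry=0x2D000 [P=0 RW=0 US=0 PS=0]
  → PAGE_NOT_PRESENT  (2 entries read)
#3 VA=0x48100753F (r,kernel):
  L0: frame=0x37 idx=18 entry=0x4D007 [P=1 RW=1 US=1 PS=0]
  L1: frame=0x4D idx=8 entry=0x51007 [P=1 RW=1 US=1 PS=0]
  L2: frame=0x51 idx=7 entry=0x54007 [P=1 RW=1 US=1 PS=0]
  ✓ 0x5453F  — 3 lookups

Access #1 fault: NONE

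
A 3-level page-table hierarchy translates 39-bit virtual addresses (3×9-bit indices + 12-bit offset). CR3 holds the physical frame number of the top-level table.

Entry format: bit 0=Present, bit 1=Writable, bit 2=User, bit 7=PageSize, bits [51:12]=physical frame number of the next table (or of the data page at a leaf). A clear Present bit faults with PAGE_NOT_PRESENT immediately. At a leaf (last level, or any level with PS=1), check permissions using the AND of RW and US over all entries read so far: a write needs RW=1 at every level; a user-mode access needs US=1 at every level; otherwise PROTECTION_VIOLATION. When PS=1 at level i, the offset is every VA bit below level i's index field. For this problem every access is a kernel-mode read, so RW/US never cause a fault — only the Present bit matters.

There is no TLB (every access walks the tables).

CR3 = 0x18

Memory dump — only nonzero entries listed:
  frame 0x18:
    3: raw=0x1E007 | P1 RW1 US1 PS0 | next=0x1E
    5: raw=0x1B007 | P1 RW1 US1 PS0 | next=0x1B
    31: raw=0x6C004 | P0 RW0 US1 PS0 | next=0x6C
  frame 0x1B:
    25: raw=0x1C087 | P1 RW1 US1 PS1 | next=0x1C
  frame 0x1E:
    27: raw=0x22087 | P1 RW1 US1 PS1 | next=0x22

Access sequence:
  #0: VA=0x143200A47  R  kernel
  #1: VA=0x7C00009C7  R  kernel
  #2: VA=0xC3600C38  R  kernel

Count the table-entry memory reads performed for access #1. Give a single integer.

Trace:
#0 VA=0x143200A47 (r,kernel):
  lvl0: tbl 0x18, slot 5 ⇒ 0x1B007 (P1/RW1/US1/PS0)
  lvl1: tbl 0x1B, slot 25 ⇒ 0x1C087 (P1/RW1/US1/PS1)
  ✓ 0x1CA47 (huge @L1)  — 2 lookups
#1 VA=0x7C00009C7 (r,kernel):
  lvl0: tbl 0x18, slot 31 ⇒ 0x6C004 (P0/RW0/US1/PS0)
  → PAGE_NOT_PRESENT  (1 entries read)
#2 VA=0xC3600C38 (r,kernel):
  lvl0: tbl 0x18, slot 3 ⇒ 0x1E007 (P1/RW1/US1/PS0)
  lvl1: tbl 0x1E, slot 27 ⇒ 0x22087 (P1/RW1/US1/PS1)
  ✓ 0x22C38 (huge @L1)  — 2 lookups

Entries read for #1: 1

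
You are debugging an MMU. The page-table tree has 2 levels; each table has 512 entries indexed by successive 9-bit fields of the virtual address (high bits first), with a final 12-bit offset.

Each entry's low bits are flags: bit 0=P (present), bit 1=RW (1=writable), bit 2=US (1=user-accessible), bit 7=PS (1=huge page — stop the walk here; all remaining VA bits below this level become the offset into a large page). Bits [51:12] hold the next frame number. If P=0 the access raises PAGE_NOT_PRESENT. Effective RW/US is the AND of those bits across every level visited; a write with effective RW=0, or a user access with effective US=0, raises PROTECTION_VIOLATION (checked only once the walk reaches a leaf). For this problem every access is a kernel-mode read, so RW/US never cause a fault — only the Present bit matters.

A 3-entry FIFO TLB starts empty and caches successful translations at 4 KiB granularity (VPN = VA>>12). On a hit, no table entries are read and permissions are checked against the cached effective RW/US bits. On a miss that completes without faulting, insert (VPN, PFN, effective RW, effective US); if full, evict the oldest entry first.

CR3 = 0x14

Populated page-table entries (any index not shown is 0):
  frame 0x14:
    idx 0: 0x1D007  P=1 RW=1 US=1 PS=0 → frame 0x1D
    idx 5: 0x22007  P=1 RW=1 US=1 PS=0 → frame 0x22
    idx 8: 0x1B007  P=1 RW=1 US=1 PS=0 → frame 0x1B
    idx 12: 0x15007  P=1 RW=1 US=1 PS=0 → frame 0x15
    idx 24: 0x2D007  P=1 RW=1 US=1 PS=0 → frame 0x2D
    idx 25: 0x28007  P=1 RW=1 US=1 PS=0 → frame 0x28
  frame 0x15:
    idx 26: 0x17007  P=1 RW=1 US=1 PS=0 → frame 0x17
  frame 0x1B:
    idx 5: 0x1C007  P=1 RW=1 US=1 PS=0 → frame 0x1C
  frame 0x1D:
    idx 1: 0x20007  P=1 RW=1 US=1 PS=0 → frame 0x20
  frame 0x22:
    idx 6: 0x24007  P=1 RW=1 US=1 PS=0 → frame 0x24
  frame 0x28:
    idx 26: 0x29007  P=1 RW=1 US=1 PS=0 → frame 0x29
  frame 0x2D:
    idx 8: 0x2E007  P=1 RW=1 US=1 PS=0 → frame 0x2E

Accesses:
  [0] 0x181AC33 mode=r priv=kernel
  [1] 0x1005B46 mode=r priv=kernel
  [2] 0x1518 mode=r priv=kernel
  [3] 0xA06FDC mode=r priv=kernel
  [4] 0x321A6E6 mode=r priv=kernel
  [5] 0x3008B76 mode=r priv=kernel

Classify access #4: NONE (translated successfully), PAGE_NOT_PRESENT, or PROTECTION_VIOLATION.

Walk each access:
#0 VA=0x181AC33 (r,kernel):
  L0 @0x14[12] → 0x15007  P=1,RW=1,US=1,PS=0
  L1 @0x15[26] → 0x17007  P=1,RW=1,US=1,PS=0
  ✓ 0x17C33  — 2 lookups
#1 VA=0x1005B46 (r,kernel):
  L0 @0x14[8] → 0x1B007  P=1,RW=1,US=1,PS=0
  L1 @0x1B[5] → 0x1C007  P=1,RW=1,US=1,PS=0
  ✓ 0x1CB46  — 2 lookups
#2 VA=0x1518 (r,kernel):
  L0 @0x14[0] → 0x1D007  P=1,RW=1,US=1,PS=0
  L1 @0x1D[1] → 0x20007  P=1,RW=1,US=1,PS=0
  ✓ 0x20518  — 2 lookups
#3 VA=0xA06FDC (r,kernel):
  L0 @0x14[5] → 0x22007  P=1,RW=1,US=1,PS=0
  L1 @0x22[6] → 0x24007  P=1,RW=1,US=1,PS=0
  ✓ 0x24FDC  — 2 lookups
#4 VA=0x321A6E6 (r,kernel):
  L0 @0x14[25] → 0x28007  P=1,RW=1,US=1,PS=0
  L1 @0x28[26] → 0x29007  P=1,RW=1,US=1,PS=0
  ✓ 0x296E6  — 2 lookups
#5 VA=0x3008B76 (r,kernel):
  L0 @0x14[24] → 0x2D007  P=1,RW=1,US=1,PS=0
  L1 @0x2D[8] → 0x2E007  P=1,RW=1,US=1,PS=0
  ✓ 0x2EB76  — 2 lookups

Access #4 fault: NONE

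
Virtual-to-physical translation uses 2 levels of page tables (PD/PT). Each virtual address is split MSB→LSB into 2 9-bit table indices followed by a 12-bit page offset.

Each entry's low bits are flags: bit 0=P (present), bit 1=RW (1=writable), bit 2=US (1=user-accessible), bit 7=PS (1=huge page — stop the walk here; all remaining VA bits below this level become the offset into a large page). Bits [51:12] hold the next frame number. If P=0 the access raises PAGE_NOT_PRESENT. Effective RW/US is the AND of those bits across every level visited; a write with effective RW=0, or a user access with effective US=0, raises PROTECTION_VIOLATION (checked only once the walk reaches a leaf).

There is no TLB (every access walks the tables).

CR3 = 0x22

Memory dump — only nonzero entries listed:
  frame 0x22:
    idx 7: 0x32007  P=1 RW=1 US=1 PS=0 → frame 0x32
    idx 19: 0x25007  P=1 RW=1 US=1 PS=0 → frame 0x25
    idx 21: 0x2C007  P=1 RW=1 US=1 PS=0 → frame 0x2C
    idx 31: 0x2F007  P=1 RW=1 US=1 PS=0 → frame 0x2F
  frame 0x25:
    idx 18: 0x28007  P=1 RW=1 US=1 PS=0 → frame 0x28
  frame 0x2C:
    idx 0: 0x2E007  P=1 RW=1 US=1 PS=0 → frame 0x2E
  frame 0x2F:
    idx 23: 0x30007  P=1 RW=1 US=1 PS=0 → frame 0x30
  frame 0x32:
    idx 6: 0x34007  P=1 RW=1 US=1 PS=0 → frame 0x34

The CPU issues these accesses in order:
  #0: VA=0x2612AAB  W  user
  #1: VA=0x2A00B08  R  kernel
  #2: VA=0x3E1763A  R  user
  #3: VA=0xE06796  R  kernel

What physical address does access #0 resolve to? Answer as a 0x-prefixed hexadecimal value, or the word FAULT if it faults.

Walk each access:
#0 VA=0x2612AAB (w,user):
  lvl0: tbl 0x22, slot 19 ⇒ 0x25007 (P1/RW1/US1/PS0)
  lvl1: tbl 0x25, slot 18 ⇒ 0x28007 (P1/RW1/US1/PS0)
  → PA=0x28AAB  (2 entries read)
#1 VA=0x2A00B08 (r,kernel):
  lvl0: tbl 0x22, slot 21 ⇒ 0x2C007 (P1/RW1/US1/PS0)
  lvl1: tbl 0x2C, slot 0 ⇒ 0x2E007 (P1/RW1/US1/PS0)
  → PA=0x2EB08  (2 entries read)
#2 VA=0x3E1763A (r,user):
  lvl0: tbl 0x22, slot 31 ⇒ 0x2F007 (P1/RW1/US1/PS0)
  lvl1: tbl 0x2F, slot 23 ⇒ 0x30007 (P1/RW1/US1/PS0)
  → PA=0x3063A  (2 entries read)
#3 VA=0xE06796 (r,kernel):
  lvl0: tbl 0x22, slot 7 ⇒ 0x32007 (P1/RW1/US1/PS0)
  lvl1: tbl 0x32, slot 6 ⇒ 0x34007 (P1/RW1/US1/PS0)
  → PA=0x34796  (2 entries read)

Access #0 PA: 0x28AAB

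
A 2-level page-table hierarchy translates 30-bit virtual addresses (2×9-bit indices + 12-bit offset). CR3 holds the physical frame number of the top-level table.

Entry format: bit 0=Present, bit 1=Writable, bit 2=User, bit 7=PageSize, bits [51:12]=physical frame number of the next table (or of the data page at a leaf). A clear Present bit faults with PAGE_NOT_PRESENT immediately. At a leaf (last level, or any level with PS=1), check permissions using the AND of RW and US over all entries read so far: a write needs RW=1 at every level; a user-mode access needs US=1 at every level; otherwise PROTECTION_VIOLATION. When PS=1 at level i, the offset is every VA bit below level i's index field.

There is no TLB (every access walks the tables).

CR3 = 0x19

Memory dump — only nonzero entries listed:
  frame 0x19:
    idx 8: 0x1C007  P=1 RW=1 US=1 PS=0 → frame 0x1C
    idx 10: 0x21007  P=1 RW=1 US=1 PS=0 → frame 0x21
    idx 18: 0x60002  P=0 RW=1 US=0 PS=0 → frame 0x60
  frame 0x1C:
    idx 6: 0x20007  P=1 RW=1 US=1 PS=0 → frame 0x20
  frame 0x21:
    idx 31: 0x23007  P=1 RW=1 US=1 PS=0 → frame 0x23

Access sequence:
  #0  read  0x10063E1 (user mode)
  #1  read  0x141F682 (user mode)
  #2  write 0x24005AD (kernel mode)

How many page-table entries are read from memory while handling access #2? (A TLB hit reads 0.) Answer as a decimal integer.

Per-access translation:
#0 VA=0x10063E1 (r,user):
  L0: frame=0x19 idx=8 entry=0x1C007 [P=1 RW=1 US=1 PS=0]
  L1: frame=0x1C idx=6 entry=0x20007 [P=1 RW=1 US=1 PS=0]
  ✓ 0x203E1  — 2 lookups
#1 VA=0x141F682 (r,user):
  L0: frame=0x19 idx=10 entry=0x21007 [P=1 RW=1 US=1 PS=0]
  L1: frame=0x21 idx=31 entry=0x23007 [P=1 RW=1 US=1 PS=0]
  ✓ 0x23682  — 2 lookups
#2 VA=0x24005AD (w,kernel):
  L0: frame=0x19 idx=18 entry=0x60002 [P=0 RW=1 US=0 PS=0]
  ⇒ fault: PAGE_NOT_PRESENT  — 1 lookups

Entries read for #2: 1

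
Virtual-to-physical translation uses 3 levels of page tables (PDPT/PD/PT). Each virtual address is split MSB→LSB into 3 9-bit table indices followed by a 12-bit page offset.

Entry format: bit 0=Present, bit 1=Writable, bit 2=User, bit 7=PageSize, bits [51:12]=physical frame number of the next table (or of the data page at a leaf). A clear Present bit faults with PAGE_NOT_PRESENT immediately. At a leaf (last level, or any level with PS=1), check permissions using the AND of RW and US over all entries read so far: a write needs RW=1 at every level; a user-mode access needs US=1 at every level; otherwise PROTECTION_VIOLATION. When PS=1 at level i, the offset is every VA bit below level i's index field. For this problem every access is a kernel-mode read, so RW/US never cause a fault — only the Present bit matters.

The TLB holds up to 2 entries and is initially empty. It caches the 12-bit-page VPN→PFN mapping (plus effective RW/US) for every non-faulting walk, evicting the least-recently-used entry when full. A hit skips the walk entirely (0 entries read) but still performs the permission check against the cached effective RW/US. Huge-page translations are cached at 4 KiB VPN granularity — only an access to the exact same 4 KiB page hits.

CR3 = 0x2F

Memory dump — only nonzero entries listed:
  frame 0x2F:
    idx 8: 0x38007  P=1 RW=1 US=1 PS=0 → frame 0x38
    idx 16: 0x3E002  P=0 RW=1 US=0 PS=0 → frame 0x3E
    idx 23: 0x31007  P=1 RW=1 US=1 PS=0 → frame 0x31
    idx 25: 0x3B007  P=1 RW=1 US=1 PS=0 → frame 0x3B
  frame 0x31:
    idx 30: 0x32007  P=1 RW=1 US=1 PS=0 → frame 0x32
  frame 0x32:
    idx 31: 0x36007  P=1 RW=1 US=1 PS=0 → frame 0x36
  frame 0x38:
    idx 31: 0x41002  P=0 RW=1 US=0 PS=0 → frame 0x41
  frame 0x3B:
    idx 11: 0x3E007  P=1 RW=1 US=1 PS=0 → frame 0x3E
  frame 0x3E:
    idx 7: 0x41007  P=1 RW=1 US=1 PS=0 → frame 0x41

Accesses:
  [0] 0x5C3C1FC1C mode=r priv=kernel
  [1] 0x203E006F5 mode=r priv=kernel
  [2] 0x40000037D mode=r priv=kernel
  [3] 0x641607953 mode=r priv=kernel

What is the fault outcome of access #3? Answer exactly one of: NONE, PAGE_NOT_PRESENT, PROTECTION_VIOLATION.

Per-access translation:
#0 VA=0x5C3C1FC1C (r,kernel):
  lvl0: tbl 0x2F, slot 23 ⇒ 0x31007 (P1/RW1/US1/PS0)
  lvl1: tbl 0x31, slot 30 ⇒ 0x32007 (P1/RW1/US1/PS0)
  lvl2: tbl 0x32, slot 31 ⇒ 0x36007 (P1/RW1/US1/PS0)
  ✓ 0x36C1C  — 3 lookups
#1 VA=0x203E006F5 (r,kernel):
  lvl0: tbl 0x2F, slot 8 ⇒ 0x38007 (P1/RW1/US1/PS0)
  lvl1: tbl 0x38, slot 31 ⇒ 0x41002 (P0/RW1/US0/PS0)
  ✗ PAGE_NOT_PRESENT  [2 reads]
#2 VA=0x40000037D (r,kernel):
  lvl0: tbl 0x2F, slot 16 ⇒ 0x3E002 (P0/RW1/US0/PS0)
  ✗ PAGE_NOT_PRESENT  [1 reads]
#3 VA=0x641607953 (r,kernel):
  lvl0: tbl 0x2F, slot 25 ⇒ 0x3B007 (P1/RW1/US1/PS0)
  lvl1: tbl 0x3B, slot 11 ⇒ 0x3E007 (P1/RW1/US1/PS0)
  lvl2: tbl 0x3E, slot 7 ⇒ 0x41007 (P1/RW1/US1/PS0)
  ✓ 0x41953  — 3 lookups

Access #3 fault: NONE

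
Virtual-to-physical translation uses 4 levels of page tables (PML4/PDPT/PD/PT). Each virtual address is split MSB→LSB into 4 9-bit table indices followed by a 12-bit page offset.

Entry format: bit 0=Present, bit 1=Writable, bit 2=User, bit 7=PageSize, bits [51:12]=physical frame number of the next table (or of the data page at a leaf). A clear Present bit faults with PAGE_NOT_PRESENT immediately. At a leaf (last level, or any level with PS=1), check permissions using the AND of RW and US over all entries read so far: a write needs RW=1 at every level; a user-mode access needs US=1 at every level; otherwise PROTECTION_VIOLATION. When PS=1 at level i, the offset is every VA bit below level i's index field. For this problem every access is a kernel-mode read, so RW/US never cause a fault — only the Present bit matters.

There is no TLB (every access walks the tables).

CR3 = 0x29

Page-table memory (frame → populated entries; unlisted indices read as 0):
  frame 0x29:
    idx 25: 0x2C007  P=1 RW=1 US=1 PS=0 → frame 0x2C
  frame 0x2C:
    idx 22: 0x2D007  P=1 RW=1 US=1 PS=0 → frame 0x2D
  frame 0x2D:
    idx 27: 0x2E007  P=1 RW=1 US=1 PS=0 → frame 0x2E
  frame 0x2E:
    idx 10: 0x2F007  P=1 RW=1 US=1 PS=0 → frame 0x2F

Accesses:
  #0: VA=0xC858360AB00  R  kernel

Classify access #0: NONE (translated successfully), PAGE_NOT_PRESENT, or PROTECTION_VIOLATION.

Trace:
#0 VA=0xC858360AB00 (r,kernel):
  L0 @0x29[25] → 0x2C007  P=1,RW=1,US=1,PS=0
  L1 @0x2C[22] → 0x2D007  P=1,RW=1,US=1,PS=0
  L2 @0x2D[27] → 0x2E007  P=1,RW=1,US=1,PS=0
  L3 @0x2E[10] → 0x2F007  P=1,RW=1,US=1,PS=0
  → PA=0x2FB00  (4 entries read)

Access #0 fault: NONE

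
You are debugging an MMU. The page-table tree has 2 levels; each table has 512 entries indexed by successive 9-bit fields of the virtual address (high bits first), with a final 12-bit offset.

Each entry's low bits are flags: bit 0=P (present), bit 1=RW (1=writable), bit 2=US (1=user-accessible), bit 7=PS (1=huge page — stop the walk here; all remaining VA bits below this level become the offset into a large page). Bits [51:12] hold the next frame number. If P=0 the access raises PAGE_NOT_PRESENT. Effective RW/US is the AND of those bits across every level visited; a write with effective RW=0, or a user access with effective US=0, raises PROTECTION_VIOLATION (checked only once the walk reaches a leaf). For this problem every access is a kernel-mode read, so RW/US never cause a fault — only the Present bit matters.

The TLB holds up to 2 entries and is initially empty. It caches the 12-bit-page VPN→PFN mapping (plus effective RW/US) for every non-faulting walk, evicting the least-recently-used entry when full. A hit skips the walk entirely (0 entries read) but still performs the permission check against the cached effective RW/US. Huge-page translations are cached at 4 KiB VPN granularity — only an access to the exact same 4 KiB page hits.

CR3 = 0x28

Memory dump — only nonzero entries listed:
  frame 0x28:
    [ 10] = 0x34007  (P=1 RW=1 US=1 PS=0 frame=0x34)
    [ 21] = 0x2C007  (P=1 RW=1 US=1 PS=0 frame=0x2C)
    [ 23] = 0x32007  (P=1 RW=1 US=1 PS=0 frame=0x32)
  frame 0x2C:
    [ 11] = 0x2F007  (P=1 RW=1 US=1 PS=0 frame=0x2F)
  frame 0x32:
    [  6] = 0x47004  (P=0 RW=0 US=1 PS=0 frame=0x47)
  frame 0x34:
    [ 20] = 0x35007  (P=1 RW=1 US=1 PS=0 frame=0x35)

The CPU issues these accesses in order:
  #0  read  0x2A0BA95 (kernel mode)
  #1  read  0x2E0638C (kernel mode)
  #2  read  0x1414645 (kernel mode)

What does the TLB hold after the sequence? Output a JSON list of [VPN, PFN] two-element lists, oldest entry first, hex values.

Walk each access:
#0 VA=0x2A0BA95 (r,kernel):
  L0 @0x28[21] → 0x2C007  P=1,RW=1,US=1,PS=0
  L1 @0x2C[11] → 0x2F007  P=1,RW=1,US=1,PS=0
  ✓ 0x2FA95  — 2 lookups
#1 VA=0x2E0638C (r,kernel):
  L0 @0x28[23] → 0x32007  P=1,RW=1,US=1,PS=0
  L1 @0x32[6] → 0x47004  P=0,RW=0,US=1,PS=0
  ✗ PAGE_NOT_PRESENT  [2 reads]
#2 VA=0x1414645 (r,kernel):
  L0 @0x28[10] → 0x34007  P=1,RW=1,US=1,PS=0
  L1 @0x34[20] → 0x35007  P=1,RW=1,US=1,PS=0
  ✓ 0x35645  — 2 lookups

TLB: [["0x2A0B", "0x2F"], ["0x1414", "0x35"]]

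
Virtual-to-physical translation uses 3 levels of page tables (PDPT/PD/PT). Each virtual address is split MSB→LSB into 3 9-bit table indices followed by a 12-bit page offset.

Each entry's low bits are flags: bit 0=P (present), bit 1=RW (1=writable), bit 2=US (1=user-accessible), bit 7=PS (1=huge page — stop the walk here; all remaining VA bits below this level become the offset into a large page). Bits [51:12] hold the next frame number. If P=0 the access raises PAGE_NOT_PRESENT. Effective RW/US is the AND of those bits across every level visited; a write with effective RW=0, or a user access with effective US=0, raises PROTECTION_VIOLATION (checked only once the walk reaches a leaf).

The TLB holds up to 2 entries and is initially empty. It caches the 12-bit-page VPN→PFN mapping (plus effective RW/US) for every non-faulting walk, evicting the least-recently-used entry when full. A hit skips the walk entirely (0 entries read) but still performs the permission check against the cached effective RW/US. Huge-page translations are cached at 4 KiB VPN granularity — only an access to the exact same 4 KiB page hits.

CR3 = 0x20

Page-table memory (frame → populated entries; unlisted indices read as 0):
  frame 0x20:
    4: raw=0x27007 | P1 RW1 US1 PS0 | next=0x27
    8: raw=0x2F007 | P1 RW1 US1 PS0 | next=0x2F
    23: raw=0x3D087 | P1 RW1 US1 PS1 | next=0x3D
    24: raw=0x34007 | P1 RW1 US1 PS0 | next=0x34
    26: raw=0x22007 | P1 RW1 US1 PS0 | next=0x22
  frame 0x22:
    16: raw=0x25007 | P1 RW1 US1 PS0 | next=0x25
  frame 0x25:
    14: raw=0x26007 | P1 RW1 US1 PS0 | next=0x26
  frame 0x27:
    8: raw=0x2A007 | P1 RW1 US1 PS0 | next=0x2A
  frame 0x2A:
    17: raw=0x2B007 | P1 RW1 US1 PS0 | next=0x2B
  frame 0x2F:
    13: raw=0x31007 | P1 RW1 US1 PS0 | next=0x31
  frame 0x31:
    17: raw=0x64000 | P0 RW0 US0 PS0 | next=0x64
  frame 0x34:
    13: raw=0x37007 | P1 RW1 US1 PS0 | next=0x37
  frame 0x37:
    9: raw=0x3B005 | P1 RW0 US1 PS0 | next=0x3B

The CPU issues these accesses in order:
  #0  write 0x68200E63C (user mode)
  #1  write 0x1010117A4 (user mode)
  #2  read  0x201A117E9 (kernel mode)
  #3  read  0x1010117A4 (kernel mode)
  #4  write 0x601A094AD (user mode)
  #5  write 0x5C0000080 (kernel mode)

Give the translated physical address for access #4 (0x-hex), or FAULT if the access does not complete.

Walk each access:
#0 VA=0x68200E63C (w,user):
  lvl0: tbl 0x20, slot 26 ⇒ 0x22007 (P1/RW1/US1/PS0)
  lvl1: tbl 0x22, slot 16 ⇒ 0x25007 (P1/RW1/US1/PS0)
  lvl2: tbl 0x25, slot 14 ⇒ 0x26007 (P1/RW1/US1/PS0)
  → PA=0x2663C  (3 entries read)
#1 VA=0x1010117A4 (w,user):
  lvl0: tbl 0x20, slot 4 ⇒ 0x27007 (P1/RW1/US1/PS0)
  lvl1: tbl 0x27, slot 8 ⇒ 0x2A007 (P1/RW1/US1/PS0)
  lvl2: tbl 0x2A, slot 17 ⇒ 0x2B007 (P1/RW1/US1/PS0)
  → PA=0x2B7A4  (3 entries read)
#2 VA=0x201A117E9 (r,kernel):
  lvl0: tbl 0x20, slot 8 ⇒ 0x2F007 (P1/RW1/US1/PS0)
  lvl1: tbl 0x2F, slot 13 ⇒ 0x31007 (P1/RW1/US1/PS0)
  lvl2: tbl 0x31, slot 17 ⇒ 0x64000 (P0/RW0/US0/PS0)
  → PAGE_NOT_PRESENT  (3 entries read)
#3 VA=0x1010117A4 (r,kernel):
  TLB hit vpn=0x101011 → PA=0x2B7A4
#4 VA=0x601A094AD (w,user):
  lvl0: tbl 0x20, slot 24 ⇒ 0x34007 (P1/RW1/US1/PS0)
  lvl1: tbl 0x34, slot 13 ⇒ 0x37007 (P1/RW1/US1/PS0)
  lvl2: tbl 0x37, slot 9 ⇒ 0x3B005 (P1/RW0/US1/PS0)
  → PROTECTION_VIOLATION  (3 entries read)
#5 VA=0x5C0000080 (w,kernel):
  lvl0: tbl 0x20, slot 23 ⇒ 0x3D087 (P1/RW1/US1/PS1)
  → PA=0x3D080 (huge @L0)  (1 entries read)

Access #4 PA: FAULT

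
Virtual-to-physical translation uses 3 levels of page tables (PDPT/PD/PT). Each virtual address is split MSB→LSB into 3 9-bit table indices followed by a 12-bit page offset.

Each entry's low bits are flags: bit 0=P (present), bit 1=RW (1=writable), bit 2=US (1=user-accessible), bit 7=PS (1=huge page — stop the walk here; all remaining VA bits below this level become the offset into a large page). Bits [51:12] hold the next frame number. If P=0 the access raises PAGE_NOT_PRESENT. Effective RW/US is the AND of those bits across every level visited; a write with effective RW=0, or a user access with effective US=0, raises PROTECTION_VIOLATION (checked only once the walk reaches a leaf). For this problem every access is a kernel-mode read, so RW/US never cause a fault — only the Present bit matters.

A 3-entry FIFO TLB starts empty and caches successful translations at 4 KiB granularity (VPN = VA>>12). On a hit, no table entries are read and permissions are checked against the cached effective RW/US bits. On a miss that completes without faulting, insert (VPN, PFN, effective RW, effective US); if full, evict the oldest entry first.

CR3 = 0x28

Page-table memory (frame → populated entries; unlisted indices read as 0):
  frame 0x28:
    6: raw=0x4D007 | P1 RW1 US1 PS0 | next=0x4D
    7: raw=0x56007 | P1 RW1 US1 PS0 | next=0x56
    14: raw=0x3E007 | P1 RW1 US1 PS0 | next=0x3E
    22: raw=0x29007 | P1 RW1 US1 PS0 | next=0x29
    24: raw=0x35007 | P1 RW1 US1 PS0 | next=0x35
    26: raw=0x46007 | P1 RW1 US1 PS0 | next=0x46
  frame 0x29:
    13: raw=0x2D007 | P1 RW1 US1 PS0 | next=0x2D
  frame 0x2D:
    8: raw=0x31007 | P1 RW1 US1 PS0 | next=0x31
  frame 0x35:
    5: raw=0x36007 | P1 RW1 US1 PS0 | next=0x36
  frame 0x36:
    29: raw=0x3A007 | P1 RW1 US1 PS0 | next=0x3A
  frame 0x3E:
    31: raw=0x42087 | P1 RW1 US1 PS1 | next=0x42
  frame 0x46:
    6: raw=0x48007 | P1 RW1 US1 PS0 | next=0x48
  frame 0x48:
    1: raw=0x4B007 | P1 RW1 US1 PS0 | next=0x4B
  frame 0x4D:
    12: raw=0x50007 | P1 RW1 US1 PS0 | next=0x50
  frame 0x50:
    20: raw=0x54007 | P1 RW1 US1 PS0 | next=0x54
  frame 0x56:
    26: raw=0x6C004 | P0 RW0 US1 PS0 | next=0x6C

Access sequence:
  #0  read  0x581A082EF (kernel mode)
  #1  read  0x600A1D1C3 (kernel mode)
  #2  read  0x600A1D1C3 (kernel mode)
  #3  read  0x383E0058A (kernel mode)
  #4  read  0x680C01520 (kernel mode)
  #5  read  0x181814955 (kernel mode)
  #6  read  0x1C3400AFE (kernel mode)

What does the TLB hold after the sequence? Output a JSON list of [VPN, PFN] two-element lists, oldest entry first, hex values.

Per-access translation:
#0 VA=0x581A082EF (r,kernel):
  L0: frame=0x28 idx=22 entry=0x29007 [P=1 RW=1 US=1 PS=0]
  L1: frame=0x29 idx=13 entry=0x2D007 [P=1 RW=1 US=1 PS=0]
  L2: frame=0x2D idx=8 entry=0x31007 [P=1 RW=1 US=1 PS=0]
  → PA=0x312EF  (3 entries read)
#1 VA=0x600A1D1C3 (r,kernel):
  L0: frame=0x28 idx=24 entry=0x35007 [P=1 RW=1 US=1 PS=0]
  L1: frame=0x35 idx=5 entry=0x36007 [P=1 RW=1 US=1 PS=0]
  L2: frame=0x36 idx=29 entry=0x3A007 [P=1 RW=1 US=1 PS=0]
  → PA=0x3A1C3  (3 entries read)
#2 VA=0x600A1D1C3 (r,kernel):
  TLB hit vpn=0x600A1D → PA=0x3A1C3
#3 VA=0x383E0058A (r,kernel):
  L0: frame=0x28 idx=14 entry=0x3E007 [P=1 RW=1 US=1 PS=0]
  L1: frame=0x3E idx=31 entry=0x42087 [P=1 RW=1 US=1 PS=1]
  → PA=0x4258A (huge @L1)  (2 entries read)
#4 VA=0x680C01520 (r,kernel):
  L0: frame=0x28 idx=26 entry=0x46007 [P=1 RW=1 US=1 PS=0]
  L1: frame=0x46 idx=6 entry=0x48007 [P=1 RW=1 US=1 PS=0]
  L2: frame=0x48 idx=1 entry=0x4B007 [P=1 RW=1 US=1 PS=0]
  → PA=0x4B520  (3 entries read)
#5 VA=0x181814955 (r,kernel):
  L0: frame=0x28 idx=6 entry=0x4D007 [P=1 RW=1 US=1 PS=0]
  L1: frame=0x4D idx=12 entry=0x50007 [P=1 RW=1 US=1 PS=0]
  L2: frame=0x50 idx=20 entry=0x54007 [P=1 RW=1 US=1 PS=0]
  → PA=0x54955  (3 entries read)
#6 VA=0x1C3400AFE (r,kernel):
  L0: frame=0x28 idx=7 entry=0x56007 [P=1 RW=1 US=1 PS=0]
  L1: frame=0x56 idx=26 entry=0x6C004 [P=0 RW=0 US=1 PS=0]
  → PAGE_NOT_PRESENT  (2 entries read)

TLB: [["0x383E00", "0x42"], ["0x680C01", "0x4B"], ["0x181814", "0x54"]]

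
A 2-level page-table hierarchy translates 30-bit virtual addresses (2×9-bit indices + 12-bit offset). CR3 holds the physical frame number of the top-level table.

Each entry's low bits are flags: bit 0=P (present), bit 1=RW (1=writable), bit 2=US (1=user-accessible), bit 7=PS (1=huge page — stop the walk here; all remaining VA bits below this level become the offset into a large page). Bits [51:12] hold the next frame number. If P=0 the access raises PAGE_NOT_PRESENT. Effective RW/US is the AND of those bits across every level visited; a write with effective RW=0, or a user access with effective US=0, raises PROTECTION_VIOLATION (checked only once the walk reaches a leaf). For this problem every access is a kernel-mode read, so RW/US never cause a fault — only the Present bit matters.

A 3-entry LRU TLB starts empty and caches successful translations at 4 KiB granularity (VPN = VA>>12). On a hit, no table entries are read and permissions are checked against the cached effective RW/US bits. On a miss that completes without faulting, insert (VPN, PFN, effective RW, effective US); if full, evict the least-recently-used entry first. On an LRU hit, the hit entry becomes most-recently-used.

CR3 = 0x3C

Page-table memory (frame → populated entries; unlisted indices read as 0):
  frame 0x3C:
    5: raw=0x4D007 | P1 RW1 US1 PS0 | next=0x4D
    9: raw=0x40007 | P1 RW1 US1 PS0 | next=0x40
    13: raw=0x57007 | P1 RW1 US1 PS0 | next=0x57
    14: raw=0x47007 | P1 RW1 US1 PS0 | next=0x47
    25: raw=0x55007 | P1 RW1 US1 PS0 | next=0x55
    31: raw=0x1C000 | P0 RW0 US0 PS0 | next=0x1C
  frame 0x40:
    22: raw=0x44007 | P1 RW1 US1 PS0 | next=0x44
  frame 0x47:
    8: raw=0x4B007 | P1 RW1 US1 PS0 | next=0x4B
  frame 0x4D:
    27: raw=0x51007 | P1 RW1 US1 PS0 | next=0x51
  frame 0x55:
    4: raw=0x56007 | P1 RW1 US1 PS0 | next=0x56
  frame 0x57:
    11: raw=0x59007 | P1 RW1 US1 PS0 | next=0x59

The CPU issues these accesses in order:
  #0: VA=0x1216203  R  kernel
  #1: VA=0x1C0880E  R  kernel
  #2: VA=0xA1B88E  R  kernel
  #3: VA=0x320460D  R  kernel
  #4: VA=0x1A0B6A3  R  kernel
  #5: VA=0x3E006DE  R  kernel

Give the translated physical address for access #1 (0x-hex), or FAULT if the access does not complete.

Per-access translation:
#0 VA=0x1216203 (r,kernel):
  L0: frame=0x3C idx=9 entry=0x40007 [P=1 RW=1 US=1 PS=0]
  L1: frame=0x40 idx=22 entry=0x44007 [P=1 RW=1 US=1 PS=0]
  → PA=0x44203  (2 entries read)
#1 VA=0x1C0880E (r,kernel):
  L0: frame=0x3C idx=14 entry=0x47007 [P=1 RW=1 US=1 PS=0]
  L1: frame=0x47 idx=8 entry=0x4B007 [P=1 RW=1 US=1 PS=0]
  → PA=0x4B80E  (2 entries read)
#2 VA=0xA1B88E (r,kernel):
  L0: frame=0x3C idx=5 entry=0x4D007 [P=1 RW=1 US=1 PS=0]
  L1: frame=0x4D idx=27 entry=0x51007 [P=1 RW=1 US=1 PS=0]
  → PA=0x5188E  (2 entries read)
#3 VA=0x320460D (r,kernel):
  L0: frame=0x3C idx=25 entry=0x55007 [P=1 RW=1 US=1 PS=0]
  L1: frame=0x55 idx=4 entry=0x56007 [P=1 RW=1 US=1 PS=0]
  → PA=0x5660D  (2 entries read)
#4 VA=0x1A0B6A3 (r,kernel):
  L0: frame=0x3C idx=13 entry=0x57007 [P=1 RW=1 US=1 PS=0]
  L1: frame=0x57 idx=11 entry=0x59007 [P=1 RW=1 US=1 PS=0]
  → PA=0x596A3  (2 entries read)
#5 VA=0x3E006DE (r,kernel):
  L0: frame=0x3C idx=31 entry=0x1C000 [P=0 RW=0 US=0 PS=0]
  ✗ PAGE_NOT_PRESENT  [1 reads]

Access #1 PA: 0x4B80E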